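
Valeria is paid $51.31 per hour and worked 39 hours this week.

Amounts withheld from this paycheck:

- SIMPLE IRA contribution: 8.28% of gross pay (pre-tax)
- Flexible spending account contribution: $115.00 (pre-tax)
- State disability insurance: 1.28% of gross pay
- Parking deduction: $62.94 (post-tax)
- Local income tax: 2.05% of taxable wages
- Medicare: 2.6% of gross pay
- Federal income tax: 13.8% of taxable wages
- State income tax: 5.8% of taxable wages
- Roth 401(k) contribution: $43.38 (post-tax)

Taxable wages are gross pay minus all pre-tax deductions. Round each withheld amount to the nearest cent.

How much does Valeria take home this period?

Gross pay: 39 × $51.31 = $2,001.09
Flexible spending account contribution: $115.00
SIMPLE IRA contribution: $2,001.09 × 0.0828 = $165.69
Pre-tax total = $115.00 + $165.69 = $280.69
Taxable wages = $2,001.09 − $280.69 = $1,720.40
Local income tax: $1,720.40 × 0.0205 = $35.27
Federal income tax: $1,720.40 × 0.138 = $237.42
State income tax: $1,720.40 × 0.058 = $99.78
State disability insurance: $2,001.09 × 0.0128 = $25.61
Medicare: $2,001.09 × 0.026 = $52.03
Roth 401(k) contribution: $43.38
Parking deduction: $62.94
Total deductions = $115.00 + $165.69 + $35.27 + $237.42 + $99.78 + $25.61 + $52.03 + $43.38 + $62.94 = $837.12
Net pay = $2,001.09 − $837.12 = $1,163.97

$1,163.97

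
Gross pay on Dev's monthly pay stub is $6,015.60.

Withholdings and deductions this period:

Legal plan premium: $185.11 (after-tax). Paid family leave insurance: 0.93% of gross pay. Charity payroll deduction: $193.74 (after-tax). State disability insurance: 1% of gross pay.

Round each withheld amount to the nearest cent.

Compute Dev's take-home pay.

State disability insurance: $6,015.60 × 0.01 = $60.16
Paid family leave insurance: $6,015.60 × 0.0093 = $55.95
Legal plan premium: $185.11
Charity payroll deduction: $193.74
Total deductions = $60.16 + $55.95 + $185.11 + $193.74 = $494.96
Net pay = $6,015.60 − $494.96 = $5,520.64

$5,520.64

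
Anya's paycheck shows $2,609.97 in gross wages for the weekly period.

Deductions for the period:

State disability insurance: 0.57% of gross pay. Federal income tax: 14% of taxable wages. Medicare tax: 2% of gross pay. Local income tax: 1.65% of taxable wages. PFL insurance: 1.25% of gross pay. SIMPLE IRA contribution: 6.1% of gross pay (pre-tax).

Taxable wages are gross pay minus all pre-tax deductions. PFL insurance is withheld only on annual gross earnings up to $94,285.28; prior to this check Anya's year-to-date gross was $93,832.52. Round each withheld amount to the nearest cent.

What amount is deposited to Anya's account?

SIMPLE IRA contribution: $2,609.97 × 0.061 = $159.21
Taxable wages = $2,609.97 − $159.21 = $2,450.76
Federal income tax: $2,450.76 × 0.14 = $343.11
Local income tax: $2,450.76 × 0.0165 = $40.44
State disability insurance: $2,609.97 × 0.0057 = $14.88
Medicare tax: $2,609.97 × 0.02 = $52.20
PFL insurance: only $94,285.28 − $93,832.52 = $452.76 of this check is subject → $452.76 × 0.0125 = $5.66
Total deductions = $159.21 + $343.11 + $40.44 + $14.88 + $52.20 + $5.66 = $615.50
Net pay = $2,609.97 − $615.50 = $1,994.47

$1,994.47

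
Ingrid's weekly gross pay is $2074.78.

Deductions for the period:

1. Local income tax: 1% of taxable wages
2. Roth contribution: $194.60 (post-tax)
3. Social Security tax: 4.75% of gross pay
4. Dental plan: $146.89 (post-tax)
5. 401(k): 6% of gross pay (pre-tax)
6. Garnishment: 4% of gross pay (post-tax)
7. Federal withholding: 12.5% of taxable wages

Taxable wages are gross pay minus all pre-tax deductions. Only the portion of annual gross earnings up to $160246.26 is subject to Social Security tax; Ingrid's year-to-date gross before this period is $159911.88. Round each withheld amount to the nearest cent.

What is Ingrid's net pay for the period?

$1246.64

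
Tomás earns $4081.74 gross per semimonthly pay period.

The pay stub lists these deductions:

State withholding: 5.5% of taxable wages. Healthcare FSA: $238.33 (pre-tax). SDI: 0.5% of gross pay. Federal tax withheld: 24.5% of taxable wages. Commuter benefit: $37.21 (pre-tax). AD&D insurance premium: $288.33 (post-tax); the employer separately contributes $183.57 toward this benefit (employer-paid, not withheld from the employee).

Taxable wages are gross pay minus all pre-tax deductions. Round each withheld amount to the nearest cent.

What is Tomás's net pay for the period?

$2355.60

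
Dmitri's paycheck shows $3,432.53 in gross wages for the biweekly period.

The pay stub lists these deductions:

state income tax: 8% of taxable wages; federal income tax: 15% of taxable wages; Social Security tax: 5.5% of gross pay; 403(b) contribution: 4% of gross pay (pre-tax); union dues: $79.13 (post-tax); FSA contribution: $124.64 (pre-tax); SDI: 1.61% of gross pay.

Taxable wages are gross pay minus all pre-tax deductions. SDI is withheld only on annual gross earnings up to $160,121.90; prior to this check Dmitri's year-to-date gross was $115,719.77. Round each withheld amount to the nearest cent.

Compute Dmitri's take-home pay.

$2,118.17

FSA contribution: $124.64
403(b) contribution: $3,432.53 × 0.04 = $137.30
Pre-tax total = $124.64 + $137.30 = $261.94
Taxable wages = $3,432.53 − $261.94 = $3,170.59
State income tax: $3,170.59 × 0.08 = $253.65
Federal income tax: $3,170.59 × 0.15 = $475.59
SDI: cap not yet reached, full $3,432.53 is subject → $3,432.53 × 0.0161 = $55.26
Social Security tax: $3,432.53 × 0.055 = $188.79
Union dues: $79.13
Total deductions = $124.64 + $137.30 + $253.65 + $475.59 + $55.26 + $188.79 + $79.13 = $1,314.36
Net pay = $3,432.53 − $1,314.36 = $2,118.17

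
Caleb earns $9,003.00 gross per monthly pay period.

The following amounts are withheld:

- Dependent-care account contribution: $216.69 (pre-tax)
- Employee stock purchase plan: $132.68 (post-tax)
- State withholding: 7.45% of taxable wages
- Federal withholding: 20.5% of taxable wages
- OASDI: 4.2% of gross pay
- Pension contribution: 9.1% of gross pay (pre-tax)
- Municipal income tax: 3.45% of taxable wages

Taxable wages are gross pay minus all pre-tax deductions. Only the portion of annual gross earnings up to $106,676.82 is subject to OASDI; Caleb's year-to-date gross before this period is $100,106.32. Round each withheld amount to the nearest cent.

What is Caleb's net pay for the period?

$5,056.76

Pension contribution: $9,003.00 × 0.091 = $819.27
Dependent-care account contribution: $216.69
Pre-tax total = $819.27 + $216.69 = $1,035.96
Taxable wages = $9,003.00 − $1,035.96 = $7,967.04
State withholding: $7,967.04 × 0.0745 = $593.54
Federal withholding: $7,967.04 × 0.205 = $1,633.24
Municipal income tax: $7,967.04 × 0.0345 = $274.86
OASDI: only $106,676.82 − $100,106.32 = $6,570.50 of this check is subject → $6,570.50 × 0.042 = $275.96
Employee stock purchase plan: $132.68
Total deductions = $819.27 + $216.69 + $593.54 + $1,633.24 + $274.86 + $275.96 + $132.68 = $3,946.24
Net pay = $9,003.00 − $3,946.24 = $5,056.76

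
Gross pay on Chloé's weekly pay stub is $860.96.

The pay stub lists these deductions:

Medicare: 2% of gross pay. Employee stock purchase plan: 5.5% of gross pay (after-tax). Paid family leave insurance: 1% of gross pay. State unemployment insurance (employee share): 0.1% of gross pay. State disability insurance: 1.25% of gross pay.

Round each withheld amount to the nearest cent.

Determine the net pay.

$776.16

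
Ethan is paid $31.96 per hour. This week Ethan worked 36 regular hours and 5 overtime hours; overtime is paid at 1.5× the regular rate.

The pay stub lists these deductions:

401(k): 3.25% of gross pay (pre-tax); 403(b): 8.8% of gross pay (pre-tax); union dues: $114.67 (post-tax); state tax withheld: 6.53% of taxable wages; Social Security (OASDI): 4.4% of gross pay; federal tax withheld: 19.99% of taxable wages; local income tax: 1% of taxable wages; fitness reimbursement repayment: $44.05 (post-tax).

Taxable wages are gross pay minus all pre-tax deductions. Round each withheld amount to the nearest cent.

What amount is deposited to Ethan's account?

Regular pay: 36 × $31.96 = $1,150.56
Overtime pay: 5 × $31.96 × 1.5 = $239.70
Gross pay = $1,150.56 + $239.70 = $1,390.26
403(b): $1,390.26 × 0.088 = $122.34
401(k): $1,390.26 × 0.0325 = $45.18
Pre-tax total = $122.34 + $45.18 = $167.52
Taxable wages = $1,390.26 − $167.52 = $1,222.74
State tax withheld: $1,222.74 × 0.0653 = $79.84
Local income tax: $1,222.74 × 0.01 = $12.23
Federal tax withheld: $1,222.74 × 0.1999 = $244.43
Social Security (OASDI): $1,390.26 × 0.044 = $61.17
Fitness reimbursement repayment: $44.05
Union dues: $114.67
Total deductions = $122.34 + $45.18 + $79.84 + $12.23 + $244.43 + $61.17 + $44.05 + $114.67 = $723.91
Net pay = $1,390.26 − $723.91 = $666.35

$666.35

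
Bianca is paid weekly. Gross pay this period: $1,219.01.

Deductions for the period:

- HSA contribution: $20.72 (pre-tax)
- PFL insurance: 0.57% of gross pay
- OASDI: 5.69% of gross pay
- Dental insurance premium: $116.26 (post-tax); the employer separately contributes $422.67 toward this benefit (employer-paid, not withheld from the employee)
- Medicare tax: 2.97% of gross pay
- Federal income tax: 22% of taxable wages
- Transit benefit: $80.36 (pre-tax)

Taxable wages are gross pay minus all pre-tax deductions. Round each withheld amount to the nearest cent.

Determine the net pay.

HSA contribution: $20.72
Transit benefit: $80.36
Pre-tax total = $20.72 + $80.36 = $101.08
Taxable wages = $1,219.01 − $101.08 = $1,117.93
Federal income tax: $1,117.93 × 0.22 = $245.94
OASDI: $1,219.01 × 0.0569 = $69.36
Medicare tax: $1,219.01 × 0.0297 = $36.20
PFL insurance: $1,219.01 × 0.0057 = $6.95
Dental insurance premium: $116.26
(Employer's $422.67 toward dental insurance premium is not withheld from the employee.)
Total deductions = $20.72 + $80.36 + $245.94 + $69.36 + $36.20 + $6.95 + $116.26 = $575.79
Net pay = $1,219.01 − $575.79 = $643.22

$643.22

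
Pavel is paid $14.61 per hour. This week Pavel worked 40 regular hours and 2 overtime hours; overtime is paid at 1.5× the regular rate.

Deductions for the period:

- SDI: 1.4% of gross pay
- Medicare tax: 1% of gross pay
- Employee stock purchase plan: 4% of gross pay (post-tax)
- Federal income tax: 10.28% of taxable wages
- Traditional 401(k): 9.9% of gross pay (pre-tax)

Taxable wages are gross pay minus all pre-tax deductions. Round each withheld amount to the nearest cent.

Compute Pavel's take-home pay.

$467.64

Regular pay: 40 × $14.61 = $584.40
Overtime pay: 2 × $14.61 × 1.5 = $43.83
Gross pay = $584.40 + $43.83 = $628.23
Traditional 401(k): $628.23 × 0.099 = $62.19
Taxable wages = $628.23 − $62.19 = $566.04
Federal income tax: $566.04 × 0.1028 = $58.19
SDI: $628.23 × 0.014 = $8.80
Medicare tax: $628.23 × 0.01 = $6.28
Employee stock purchase plan: $628.23 × 0.04 = $25.13
Total deductions = $62.19 + $58.19 + $8.80 + $6.28 + $25.13 = $160.59
Net pay = $628.23 − $160.59 = $467.64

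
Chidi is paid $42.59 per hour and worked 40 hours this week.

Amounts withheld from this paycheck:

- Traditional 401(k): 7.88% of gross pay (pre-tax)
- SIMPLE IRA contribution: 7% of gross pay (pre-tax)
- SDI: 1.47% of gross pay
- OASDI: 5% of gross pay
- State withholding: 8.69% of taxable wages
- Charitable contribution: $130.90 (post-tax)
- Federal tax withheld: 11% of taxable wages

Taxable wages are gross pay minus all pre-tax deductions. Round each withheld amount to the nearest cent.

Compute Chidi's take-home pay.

Gross pay: 40 × $42.59 = $1,703.60
SIMPLE IRA contribution: $1,703.60 × 0.07 = $119.25
Traditional 401(k): $1,703.60 × 0.0788 = $134.24
Pre-tax total = $119.25 + $134.24 = $253.49
Taxable wages = $1,703.60 − $253.49 = $1,450.11
State withholding: $1,450.11 × 0.0869 = $126.01
Federal tax withheld: $1,450.11 × 0.11 = $159.51
OASDI: $1,703.60 × 0.05 = $85.18
SDI: $1,703.60 × 0.0147 = $25.04
Charitable contribution: $130.90
Total deductions = $119.25 + $134.24 + $126.01 + $159.51 + $85.18 + $25.04 + $130.90 = $780.13
Net pay = $1,703.60 − $780.13 = $923.47

$923.47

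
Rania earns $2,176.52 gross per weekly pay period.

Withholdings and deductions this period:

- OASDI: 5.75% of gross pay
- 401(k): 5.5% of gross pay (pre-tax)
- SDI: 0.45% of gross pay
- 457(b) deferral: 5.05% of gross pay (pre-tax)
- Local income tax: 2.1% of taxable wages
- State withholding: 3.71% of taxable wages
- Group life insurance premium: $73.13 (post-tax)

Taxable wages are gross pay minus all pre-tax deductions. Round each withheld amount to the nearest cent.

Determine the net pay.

457(b) deferral: $2,176.52 × 0.0505 = $109.91
401(k): $2,176.52 × 0.055 = $119.71
Pre-tax total = $109.91 + $119.71 = $229.62
Taxable wages = $2,176.52 − $229.62 = $1,946.90
Local income tax: $1,946.90 × 0.021 = $40.88
State withholding: $1,946.90 × 0.0371 = $72.23
OASDI: $2,176.52 × 0.0575 = $125.15
SDI: $2,176.52 × 0.0045 = $9.79
Group life insurance premium: $73.13
Total deductions = $109.91 + $119.71 + $40.88 + $72.23 + $125.15 + $9.79 + $73.13 = $550.80
Net pay = $2,176.52 − $550.80 = $1,625.72

$1,625.72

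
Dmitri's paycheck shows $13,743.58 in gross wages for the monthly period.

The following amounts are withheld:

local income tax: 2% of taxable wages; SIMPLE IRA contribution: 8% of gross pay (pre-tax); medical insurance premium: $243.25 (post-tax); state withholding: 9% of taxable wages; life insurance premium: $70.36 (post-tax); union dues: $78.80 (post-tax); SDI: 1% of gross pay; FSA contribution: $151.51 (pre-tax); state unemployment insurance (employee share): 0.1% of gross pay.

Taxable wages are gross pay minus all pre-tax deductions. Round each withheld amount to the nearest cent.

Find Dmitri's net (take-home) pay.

SIMPLE IRA contribution: $13,743.58 × 0.08 = $1,099.49
FSA contribution: $151.51
Pre-tax total = $1,099.49 + $151.51 = $1,251.00
Taxable wages = $13,743.58 − $1,251.00 = $12,492.58
Local income tax: $12,492.58 × 0.02 = $249.85
State withholding: $12,492.58 × 0.09 = $1,124.33
SDI: $13,743.58 × 0.01 = $137.44
State unemployment insurance (employee share): $13,743.58 × 0.001 = $13.74
Union dues: $78.80
Medical insurance premium: $243.25
Life insurance premium: $70.36
Total deductions = $1,099.49 + $151.51 + $249.85 + $1,124.33 + $137.44 + $13.74 + $78.80 + $243.25 + $70.36 = $3,168.77
Net pay = $13,743.58 − $3,168.77 = $10,574.81

$10,574.81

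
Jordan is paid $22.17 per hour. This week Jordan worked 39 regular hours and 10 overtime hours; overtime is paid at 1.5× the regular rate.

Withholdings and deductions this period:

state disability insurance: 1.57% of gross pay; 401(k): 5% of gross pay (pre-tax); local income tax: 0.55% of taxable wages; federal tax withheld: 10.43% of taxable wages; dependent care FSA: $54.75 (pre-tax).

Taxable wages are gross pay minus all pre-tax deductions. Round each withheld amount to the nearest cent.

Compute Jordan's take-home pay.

Regular pay: 39 × $22.17 = $864.63
Overtime pay: 10 × $22.17 × 1.5 = $332.55
Gross pay = $864.63 + $332.55 = $1,197.18
Dependent care FSA: $54.75
401(k): $1,197.18 × 0.05 = $59.86
Pre-tax total = $54.75 + $59.86 = $114.61
Taxable wages = $1,197.18 − $114.61 = $1,082.57
Federal tax withheld: $1,082.57 × 0.1043 = $112.91
Local income tax: $1,082.57 × 0.0055 = $5.95
State disability insurance: $1,197.18 × 0.0157 = $18.80
Total deductions = $54.75 + $59.86 + $112.91 + $5.95 + $18.80 = $252.27
Net pay = $1,197.18 − $252.27 = $944.91

$944.91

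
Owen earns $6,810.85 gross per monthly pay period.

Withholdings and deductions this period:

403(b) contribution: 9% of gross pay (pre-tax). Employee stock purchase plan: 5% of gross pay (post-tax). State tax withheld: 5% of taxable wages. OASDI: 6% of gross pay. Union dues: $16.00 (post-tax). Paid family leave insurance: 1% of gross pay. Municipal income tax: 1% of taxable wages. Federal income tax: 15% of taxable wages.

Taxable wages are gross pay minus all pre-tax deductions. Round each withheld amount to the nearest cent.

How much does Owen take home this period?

$4,063.02

403(b) contribution: $6,810.85 × 0.09 = $612.98
Taxable wages = $6,810.85 − $612.98 = $6,197.87
Federal income tax: $6,197.87 × 0.15 = $929.68
State tax withheld: $6,197.87 × 0.05 = $309.89
Municipal income tax: $6,197.87 × 0.01 = $61.98
OASDI: $6,810.85 × 0.06 = $408.65
Paid family leave insurance: $6,810.85 × 0.01 = $68.11
Employee stock purchase plan: $6,810.85 × 0.05 = $340.54
Union dues: $16.00
Total deductions = $612.98 + $929.68 + $309.89 + $61.98 + $408.65 + $68.11 + $340.54 + $16.00 = $2,747.83
Net pay = $6,810.85 − $2,747.83 = $4,063.02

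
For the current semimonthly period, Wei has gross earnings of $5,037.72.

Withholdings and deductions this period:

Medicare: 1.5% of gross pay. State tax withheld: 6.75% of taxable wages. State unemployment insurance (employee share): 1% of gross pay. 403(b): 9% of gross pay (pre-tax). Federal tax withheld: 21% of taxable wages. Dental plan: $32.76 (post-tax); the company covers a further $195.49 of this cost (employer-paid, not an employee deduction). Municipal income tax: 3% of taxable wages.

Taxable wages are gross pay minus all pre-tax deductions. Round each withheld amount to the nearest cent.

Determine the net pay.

$3,015.94

403(b): $5,037.72 × 0.09 = $453.39
Taxable wages = $5,037.72 − $453.39 = $4,584.33
State tax withheld: $4,584.33 × 0.0675 = $309.44
Municipal income tax: $4,584.33 × 0.03 = $137.53
Federal tax withheld: $4,584.33 × 0.21 = $962.71
Medicare: $5,037.72 × 0.015 = $75.57
State unemployment insurance (employee share): $5,037.72 × 0.01 = $50.38
Dental plan: $32.76
(Employer's $195.49 toward dental plan is not withheld from the employee.)
Total deductions = $453.39 + $309.44 + $137.53 + $962.71 + $75.57 + $50.38 + $32.76 = $2,021.78
Net pay = $5,037.72 − $2,021.78 = $3,015.94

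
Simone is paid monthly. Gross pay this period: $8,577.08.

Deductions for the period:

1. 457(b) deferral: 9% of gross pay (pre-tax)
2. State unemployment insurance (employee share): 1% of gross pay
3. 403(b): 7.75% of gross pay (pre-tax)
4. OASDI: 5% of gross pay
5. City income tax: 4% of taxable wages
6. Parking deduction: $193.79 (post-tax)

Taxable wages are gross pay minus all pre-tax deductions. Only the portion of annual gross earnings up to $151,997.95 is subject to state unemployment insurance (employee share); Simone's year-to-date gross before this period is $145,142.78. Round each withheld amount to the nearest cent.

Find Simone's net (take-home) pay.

403(b): $8,577.08 × 0.0775 = $664.72
457(b) deferral: $8,577.08 × 0.09 = $771.94
Pre-tax total = $664.72 + $771.94 = $1,436.66
Taxable wages = $8,577.08 − $1,436.66 = $7,140.42
City income tax: $7,140.42 × 0.04 = $285.62
OASDI: $8,577.08 × 0.05 = $428.85
State unemployment insurance (employee share): only $151,997.95 − $145,142.78 = $6,855.17 of this check is subject → $6,855.17 × 0.01 = $68.55
Parking deduction: $193.79
Total deductions = $664.72 + $771.94 + $285.62 + $428.85 + $68.55 + $193.79 = $2,413.47
Net pay = $8,577.08 − $2,413.47 = $6,163.61

$6,163.61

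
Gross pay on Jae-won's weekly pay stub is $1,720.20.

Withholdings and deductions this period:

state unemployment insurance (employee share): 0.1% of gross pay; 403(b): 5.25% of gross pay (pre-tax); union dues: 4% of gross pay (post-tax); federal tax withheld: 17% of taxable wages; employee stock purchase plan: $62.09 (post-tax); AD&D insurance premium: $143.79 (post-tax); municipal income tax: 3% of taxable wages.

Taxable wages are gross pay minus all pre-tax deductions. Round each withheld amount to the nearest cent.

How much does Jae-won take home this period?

403(b): $1,720.20 × 0.0525 = $90.31
Taxable wages = $1,720.20 − $90.31 = $1,629.89
Municipal income tax: $1,629.89 × 0.03 = $48.90
Federal tax withheld: $1,629.89 × 0.17 = $277.08
State unemployment insurance (employee share): $1,720.20 × 0.001 = $1.72
Union dues: $1,720.20 × 0.04 = $68.81
AD&D insurance premium: $143.79
Employee stock purchase plan: $62.09
Total deductions = $90.31 + $48.90 + $277.08 + $1.72 + $68.81 + $143.79 + $62.09 = $692.70
Net pay = $1,720.20 − $692.70 = $1,027.50

$1,027.50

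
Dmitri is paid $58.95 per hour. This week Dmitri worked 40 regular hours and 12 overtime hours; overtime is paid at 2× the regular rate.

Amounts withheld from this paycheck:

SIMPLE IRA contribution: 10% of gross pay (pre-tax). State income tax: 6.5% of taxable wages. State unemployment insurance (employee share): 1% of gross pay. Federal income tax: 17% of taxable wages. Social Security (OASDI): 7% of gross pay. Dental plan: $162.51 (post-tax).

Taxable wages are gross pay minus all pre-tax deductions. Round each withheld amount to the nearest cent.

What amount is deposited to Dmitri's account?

Regular pay: 40 × $58.95 = $2,358.00
Overtime pay: 12 × $58.95 × 2 = $1,414.80
Gross pay = $2,358.00 + $1,414.80 = $3,772.80
SIMPLE IRA contribution: $3,772.80 × 0.1 = $377.28
Taxable wages = $3,772.80 − $377.28 = $3,395.52
Federal income tax: $3,395.52 × 0.17 = $577.24
State income tax: $3,395.52 × 0.065 = $220.71
State unemployment insurance (employee share): $3,772.80 × 0.01 = $37.73
Social Security (OASDI): $3,772.80 × 0.07 = $264.10
Dental plan: $162.51
Total deductions = $377.28 + $577.24 + $220.71 + $37.73 + $264.10 + $162.51 = $1,639.57
Net pay = $3,772.80 − $1,639.57 = $2,133.23

$2,133.23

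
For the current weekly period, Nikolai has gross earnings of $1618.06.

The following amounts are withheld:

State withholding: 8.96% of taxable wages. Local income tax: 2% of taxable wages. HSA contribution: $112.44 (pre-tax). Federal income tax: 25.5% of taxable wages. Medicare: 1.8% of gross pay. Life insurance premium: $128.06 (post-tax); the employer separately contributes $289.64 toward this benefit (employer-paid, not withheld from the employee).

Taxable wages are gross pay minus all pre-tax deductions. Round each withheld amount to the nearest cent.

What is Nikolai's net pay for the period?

$799.49

HSA contribution: $112.44
Taxable wages = $1618.06 − $112.44 = $1505.62
State withholding: $1505.62 × 0.0896 = $134.90
Local income tax: $1505.62 × 0.02 = $30.11
Federal income tax: $1505.62 × 0.255 = $383.93
Medicare: $1618.06 × 0.018 = $29.13
Life insurance premium: $128.06
(Employer's $289.64 toward life insurance premium is not withheld from the employee.)
Total deductions = $112.44 + $134.90 + $30.11 + $383.93 + $29.13 + $128.06 = $818.57
Net pay = $1618.06 − $818.57 = $799.49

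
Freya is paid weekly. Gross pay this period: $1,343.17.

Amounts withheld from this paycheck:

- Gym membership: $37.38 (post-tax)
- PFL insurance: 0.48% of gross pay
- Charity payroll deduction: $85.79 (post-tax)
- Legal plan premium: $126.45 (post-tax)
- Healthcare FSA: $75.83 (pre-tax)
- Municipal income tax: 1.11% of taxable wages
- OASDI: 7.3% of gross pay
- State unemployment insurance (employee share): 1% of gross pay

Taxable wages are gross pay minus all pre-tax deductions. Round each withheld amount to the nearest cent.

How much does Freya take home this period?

Healthcare FSA: $75.83
Taxable wages = $1,343.17 − $75.83 = $1,267.34
Municipal income tax: $1,267.34 × 0.0111 = $14.07
OASDI: $1,343.17 × 0.073 = $98.05
State unemployment insurance (employee share): $1,343.17 × 0.01 = $13.43
PFL insurance: $1,343.17 × 0.0048 = $6.45
Charity payroll deduction: $85.79
Gym membership: $37.38
Legal plan premium: $126.45
Total deductions = $75.83 + $14.07 + $98.05 + $13.43 + $6.45 + $85.79 + $37.38 + $126.45 = $457.45
Net pay = $1,343.17 − $457.45 = $885.72

$885.72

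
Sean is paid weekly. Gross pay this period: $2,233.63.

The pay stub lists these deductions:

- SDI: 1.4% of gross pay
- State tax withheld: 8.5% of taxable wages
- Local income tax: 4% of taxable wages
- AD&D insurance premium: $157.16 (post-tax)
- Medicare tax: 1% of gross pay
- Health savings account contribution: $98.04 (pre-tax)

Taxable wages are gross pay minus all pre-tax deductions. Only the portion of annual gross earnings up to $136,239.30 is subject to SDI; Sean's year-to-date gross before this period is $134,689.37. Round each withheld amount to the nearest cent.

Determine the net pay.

$1,667.44

Health savings account contribution: $98.04
Taxable wages = $2,233.63 − $98.04 = $2,135.59
Local income tax: $2,135.59 × 0.04 = $85.42
State tax withheld: $2,135.59 × 0.085 = $181.53
SDI: only $136,239.30 − $134,689.37 = $1,549.93 of this check is subject → $1,549.93 × 0.014 = $21.70
Medicare tax: $2,233.63 × 0.01 = $22.34
AD&D insurance premium: $157.16
Total deductions = $98.04 + $85.42 + $181.53 + $21.70 + $22.34 + $157.16 = $566.19
Net pay = $2,233.63 − $566.19 = $1,667.44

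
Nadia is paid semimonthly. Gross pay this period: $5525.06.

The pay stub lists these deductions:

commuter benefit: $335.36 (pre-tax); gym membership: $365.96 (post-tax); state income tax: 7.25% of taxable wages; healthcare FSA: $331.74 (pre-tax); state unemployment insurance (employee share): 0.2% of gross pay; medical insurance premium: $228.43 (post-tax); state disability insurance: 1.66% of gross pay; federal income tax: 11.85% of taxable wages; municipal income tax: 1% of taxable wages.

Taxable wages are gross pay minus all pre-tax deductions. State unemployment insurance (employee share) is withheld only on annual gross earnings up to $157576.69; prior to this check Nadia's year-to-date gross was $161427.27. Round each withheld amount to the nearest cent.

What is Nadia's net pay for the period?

$3195.40

Healthcare FSA: $331.74
Commuter benefit: $335.36
Pre-tax total = $331.74 + $335.36 = $667.10
Taxable wages = $5525.06 − $667.10 = $4857.96
Municipal income tax: $4857.96 × 0.01 = $48.58
Federal income tax: $4857.96 × 0.1185 = $575.67
State income tax: $4857.96 × 0.0725 = $352.20
State disability insurance: $5525.06 × 0.0166 = $91.72
State unemployment insurance (employee share): annual cap $157576.69 already reached (YTD $161427.27), so $0.00
Gym membership: $365.96
Medical insurance premium: $228.43
Total deductions = $331.74 + $335.36 + $48.58 + $575.67 + $352.20 + $91.72 + $0.00 + $365.96 + $228.43 = $2329.66
Net pay = $5525.06 − $2329.66 = $3195.40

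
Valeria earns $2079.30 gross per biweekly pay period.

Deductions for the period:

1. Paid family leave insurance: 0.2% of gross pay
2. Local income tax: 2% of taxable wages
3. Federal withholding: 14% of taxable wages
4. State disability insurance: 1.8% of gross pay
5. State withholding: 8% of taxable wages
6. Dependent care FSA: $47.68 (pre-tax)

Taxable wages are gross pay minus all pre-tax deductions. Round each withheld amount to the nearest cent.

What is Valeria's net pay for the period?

$1502.44

Dependent care FSA: $47.68
Taxable wages = $2079.30 − $47.68 = $2031.62
Federal withholding: $2031.62 × 0.14 = $284.43
State withholding: $2031.62 × 0.08 = $162.53
Local income tax: $2031.62 × 0.02 = $40.63
State disability insurance: $2079.30 × 0.018 = $37.43
Paid family leave insurance: $2079.30 × 0.002 = $4.16
Total deductions = $47.68 + $284.43 + $162.53 + $40.63 + $37.43 + $4.16 = $576.86
Net pay = $2079.30 − $576.86 = $1502.44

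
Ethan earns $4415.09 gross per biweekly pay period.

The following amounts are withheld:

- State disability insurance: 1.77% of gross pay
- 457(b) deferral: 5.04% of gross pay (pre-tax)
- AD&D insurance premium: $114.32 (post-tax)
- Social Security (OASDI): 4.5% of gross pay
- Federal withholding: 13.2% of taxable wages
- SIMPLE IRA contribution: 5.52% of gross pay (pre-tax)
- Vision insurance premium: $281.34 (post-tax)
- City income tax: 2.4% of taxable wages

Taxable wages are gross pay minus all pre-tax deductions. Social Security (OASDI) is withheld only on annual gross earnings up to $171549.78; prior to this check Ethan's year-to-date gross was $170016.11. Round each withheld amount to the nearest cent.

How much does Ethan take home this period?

$2790.01

SIMPLE IRA contribution: $4415.09 × 0.0552 = $243.71
457(b) deferral: $4415.09 × 0.0504 = $222.52
Pre-tax total = $243.71 + $222.52 = $466.23
Taxable wages = $4415.09 − $466.23 = $3948.86
Federal withholding: $3948.86 × 0.132 = $521.25
City income tax: $3948.86 × 0.024 = $94.77
State disability insurance: $4415.09 × 0.0177 = $78.15
Social Security (OASDI): only $171549.78 − $170016.11 = $1533.67 of this check is subject → $1533.67 × 0.045 = $69.02
AD&D insurance premium: $114.32
Vision insurance premium: $281.34
Total deductions = $243.71 + $222.52 + $521.25 + $94.77 + $78.15 + $69.02 + $114.32 + $281.34 = $1625.08
Net pay = $4415.09 − $1625.08 = $2790.01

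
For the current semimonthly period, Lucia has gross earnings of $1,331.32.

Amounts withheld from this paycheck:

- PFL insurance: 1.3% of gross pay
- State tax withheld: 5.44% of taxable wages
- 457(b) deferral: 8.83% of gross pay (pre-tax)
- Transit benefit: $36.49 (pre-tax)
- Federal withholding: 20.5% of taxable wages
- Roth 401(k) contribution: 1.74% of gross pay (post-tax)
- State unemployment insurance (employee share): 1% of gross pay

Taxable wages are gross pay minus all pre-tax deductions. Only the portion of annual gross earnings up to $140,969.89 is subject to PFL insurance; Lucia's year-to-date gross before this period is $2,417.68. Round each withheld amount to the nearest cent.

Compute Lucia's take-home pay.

457(b) deferral: $1,331.32 × 0.0883 = $117.56
Transit benefit: $36.49
Pre-tax total = $117.56 + $36.49 = $154.05
Taxable wages = $1,331.32 − $154.05 = $1,177.27
Federal withholding: $1,177.27 × 0.205 = $241.34
State tax withheld: $1,177.27 × 0.0544 = $64.04
PFL insurance: cap not yet reached, full $1,331.32 is subject → $1,331.32 × 0.013 = $17.31
State unemployment insurance (employee share): $1,331.32 × 0.01 = $13.31
Roth 401(k) contribution: $1,331.32 × 0.0174 = $23.16
Total deductions = $117.56 + $36.49 + $241.34 + $64.04 + $17.31 + $13.31 + $23.16 = $513.21
Net pay = $1,331.32 − $513.21 = $818.11

$818.11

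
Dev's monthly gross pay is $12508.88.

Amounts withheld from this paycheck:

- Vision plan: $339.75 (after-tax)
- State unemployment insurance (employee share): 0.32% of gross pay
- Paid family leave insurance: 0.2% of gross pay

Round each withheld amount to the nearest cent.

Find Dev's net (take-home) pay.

State unemployment insurance (employee share): $12508.88 × 0.0032 = $40.03
Paid family leave insurance: $12508.88 × 0.002 = $25.02
Vision plan: $339.75
Total deductions = $40.03 + $25.02 + $339.75 = $404.80
Net pay = $12508.88 − $404.80 = $12104.08

$12104.08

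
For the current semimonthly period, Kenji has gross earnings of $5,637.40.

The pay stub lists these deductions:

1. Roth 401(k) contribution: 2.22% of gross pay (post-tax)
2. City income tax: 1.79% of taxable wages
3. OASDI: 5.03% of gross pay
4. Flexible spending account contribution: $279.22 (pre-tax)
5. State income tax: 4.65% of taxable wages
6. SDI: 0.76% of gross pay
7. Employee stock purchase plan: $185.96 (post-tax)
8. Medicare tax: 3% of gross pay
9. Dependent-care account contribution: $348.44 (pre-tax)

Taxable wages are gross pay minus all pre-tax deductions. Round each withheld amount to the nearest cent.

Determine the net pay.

$3,880.49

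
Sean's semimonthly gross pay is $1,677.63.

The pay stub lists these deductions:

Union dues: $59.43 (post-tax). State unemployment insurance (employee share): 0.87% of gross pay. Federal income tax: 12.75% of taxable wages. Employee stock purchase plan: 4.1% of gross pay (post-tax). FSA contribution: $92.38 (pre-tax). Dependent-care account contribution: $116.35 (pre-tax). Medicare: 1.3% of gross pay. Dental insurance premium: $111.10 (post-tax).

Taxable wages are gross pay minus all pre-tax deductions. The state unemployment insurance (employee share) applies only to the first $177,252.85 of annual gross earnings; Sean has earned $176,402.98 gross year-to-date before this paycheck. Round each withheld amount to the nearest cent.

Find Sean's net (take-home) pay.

$1,013.11

Dependent-care account contribution: $116.35
FSA contribution: $92.38
Pre-tax total = $116.35 + $92.38 = $208.73
Taxable wages = $1,677.63 − $208.73 = $1,468.90
Federal income tax: $1,468.90 × 0.1275 = $187.28
Medicare: $1,677.63 × 0.013 = $21.81
State unemployment insurance (employee share): only $177,252.85 − $176,402.98 = $849.87 of this check is subject → $849.87 × 0.0087 = $7.39
Dental insurance premium: $111.10
Union dues: $59.43
Employee stock purchase plan: $1,677.63 × 0.041 = $68.78
Total deductions = $116.35 + $92.38 + $187.28 + $21.81 + $7.39 + $111.10 + $59.43 + $68.78 = $664.52
Net pay = $1,677.63 − $664.52 = $1,013.11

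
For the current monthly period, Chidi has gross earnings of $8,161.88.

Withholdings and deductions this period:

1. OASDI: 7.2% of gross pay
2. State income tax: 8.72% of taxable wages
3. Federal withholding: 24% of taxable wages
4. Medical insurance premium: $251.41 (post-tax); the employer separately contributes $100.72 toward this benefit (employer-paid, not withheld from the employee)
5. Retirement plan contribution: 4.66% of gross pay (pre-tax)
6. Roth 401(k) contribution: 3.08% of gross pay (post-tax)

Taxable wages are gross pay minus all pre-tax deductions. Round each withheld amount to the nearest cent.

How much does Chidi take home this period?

Retirement plan contribution: $8,161.88 × 0.0466 = $380.34
Taxable wages = $8,161.88 − $380.34 = $7,781.54
State income tax: $7,781.54 × 0.0872 = $678.55
Federal withholding: $7,781.54 × 0.24 = $1,867.57
OASDI: $8,161.88 × 0.072 = $587.66
Medical insurance premium: $251.41
Roth 401(k) contribution: $8,161.88 × 0.0308 = $251.39
(Employer's $100.72 toward medical insurance premium is not withheld from the employee.)
Total deductions = $380.34 + $678.55 + $1,867.57 + $587.66 + $251.41 + $251.39 = $4,016.92
Net pay = $8,161.88 − $4,016.92 = $4,144.96

$4,144.96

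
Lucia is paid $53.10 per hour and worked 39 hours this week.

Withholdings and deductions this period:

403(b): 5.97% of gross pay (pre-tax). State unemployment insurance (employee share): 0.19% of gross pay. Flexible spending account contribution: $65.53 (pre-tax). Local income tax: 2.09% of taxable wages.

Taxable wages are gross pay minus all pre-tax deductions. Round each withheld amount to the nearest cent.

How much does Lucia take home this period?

Gross pay: 39 × $53.10 = $2,070.90
403(b): $2,070.90 × 0.0597 = $123.63
Flexible spending account contribution: $65.53
Pre-tax total = $123.63 + $65.53 = $189.16
Taxable wages = $2,070.90 − $189.16 = $1,881.74
Local income tax: $1,881.74 × 0.0209 = $39.33
State unemployment insurance (employee share): $2,070.90 × 0.0019 = $3.93
Total deductions = $123.63 + $65.53 + $39.33 + $3.93 = $232.42
Net pay = $2,070.90 − $232.42 = $1,838.48

$1,838.48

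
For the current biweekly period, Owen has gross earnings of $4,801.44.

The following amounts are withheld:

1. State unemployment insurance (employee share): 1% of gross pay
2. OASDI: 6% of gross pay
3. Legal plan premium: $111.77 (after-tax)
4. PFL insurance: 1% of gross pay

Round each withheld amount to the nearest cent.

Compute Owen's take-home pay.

State unemployment insurance (employee share): $4,801.44 × 0.01 = $48.01
PFL insurance: $4,801.44 × 0.01 = $48.01
OASDI: $4,801.44 × 0.06 = $288.09
Legal plan premium: $111.77
Total deductions = $48.01 + $48.01 + $288.09 + $111.77 = $495.88
Net pay = $4,801.44 − $495.88 = $4,305.56

$4,305.56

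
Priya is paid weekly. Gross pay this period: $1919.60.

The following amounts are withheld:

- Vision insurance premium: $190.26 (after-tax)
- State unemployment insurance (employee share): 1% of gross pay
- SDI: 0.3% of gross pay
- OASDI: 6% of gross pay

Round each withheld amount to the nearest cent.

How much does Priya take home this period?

$1589.20

SDI: $1919.60 × 0.003 = $5.76
State unemployment insurance (employee share): $1919.60 × 0.01 = $19.20
OASDI: $1919.60 × 0.06 = $115.18
Vision insurance premium: $190.26
Total deductions = $5.76 + $19.20 + $115.18 + $190.26 = $330.40
Net pay = $1919.60 − $330.40 = $1589.20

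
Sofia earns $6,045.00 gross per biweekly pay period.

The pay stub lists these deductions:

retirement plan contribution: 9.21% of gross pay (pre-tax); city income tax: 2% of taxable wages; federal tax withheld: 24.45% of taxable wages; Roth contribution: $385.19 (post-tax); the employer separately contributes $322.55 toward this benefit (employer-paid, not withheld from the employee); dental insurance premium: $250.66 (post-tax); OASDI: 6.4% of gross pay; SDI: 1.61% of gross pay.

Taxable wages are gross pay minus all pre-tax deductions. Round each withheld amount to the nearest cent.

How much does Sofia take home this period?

Retirement plan contribution: $6,045.00 × 0.0921 = $556.74
Taxable wages = $6,045.00 − $556.74 = $5,488.26
City income tax: $5,488.26 × 0.02 = $109.77
Federal tax withheld: $5,488.26 × 0.2445 = $1,341.88
SDI: $6,045.00 × 0.0161 = $97.32
OASDI: $6,045.00 × 0.064 = $386.88
Roth contribution: $385.19
Dental insurance premium: $250.66
(Employer's $322.55 toward Roth contribution is not withheld from the employee.)
Total deductions = $556.74 + $109.77 + $1,341.88 + $97.32 + $386.88 + $385.19 + $250.66 = $3,128.44
Net pay = $6,045.00 − $3,128.44 = $2,916.56

$2,916.56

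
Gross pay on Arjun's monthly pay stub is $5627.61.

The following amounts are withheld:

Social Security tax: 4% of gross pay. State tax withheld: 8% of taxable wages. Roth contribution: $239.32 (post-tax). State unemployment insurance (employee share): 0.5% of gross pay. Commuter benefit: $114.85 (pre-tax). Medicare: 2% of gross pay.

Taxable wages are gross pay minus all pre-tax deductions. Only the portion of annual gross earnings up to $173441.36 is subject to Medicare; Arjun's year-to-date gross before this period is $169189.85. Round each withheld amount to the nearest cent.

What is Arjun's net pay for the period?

Commuter benefit: $114.85
Taxable wages = $5627.61 − $114.85 = $5512.76
State tax withheld: $5512.76 × 0.08 = $441.02
State unemployment insurance (employee share): $5627.61 × 0.005 = $28.14
Social Security tax: $5627.61 × 0.04 = $225.10
Medicare: only $173441.36 − $169189.85 = $4251.51 of this check is subject → $4251.51 × 0.02 = $85.03
Roth contribution: $239.32
Total deductions = $114.85 + $441.02 + $28.14 + $225.10 + $85.03 + $239.32 = $1133.46
Net pay = $5627.61 − $1133.46 = $4494.15

$4494.15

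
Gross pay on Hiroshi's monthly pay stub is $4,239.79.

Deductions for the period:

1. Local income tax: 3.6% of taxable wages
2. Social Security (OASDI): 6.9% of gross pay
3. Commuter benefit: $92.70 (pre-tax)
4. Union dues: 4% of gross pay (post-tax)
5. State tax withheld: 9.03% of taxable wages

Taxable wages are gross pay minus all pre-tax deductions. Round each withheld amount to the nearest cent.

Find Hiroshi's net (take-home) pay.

Commuter benefit: $92.70
Taxable wages = $4,239.79 − $92.70 = $4,147.09
State tax withheld: $4,147.09 × 0.0903 = $374.48
Local income tax: $4,147.09 × 0.036 = $149.30
Social Security (OASDI): $4,239.79 × 0.069 = $292.55
Union dues: $4,239.79 × 0.04 = $169.59
Total deductions = $92.70 + $374.48 + $149.30 + $292.55 + $169.59 = $1,078.62
Net pay = $4,239.79 − $1,078.62 = $3,161.17

$3,161.17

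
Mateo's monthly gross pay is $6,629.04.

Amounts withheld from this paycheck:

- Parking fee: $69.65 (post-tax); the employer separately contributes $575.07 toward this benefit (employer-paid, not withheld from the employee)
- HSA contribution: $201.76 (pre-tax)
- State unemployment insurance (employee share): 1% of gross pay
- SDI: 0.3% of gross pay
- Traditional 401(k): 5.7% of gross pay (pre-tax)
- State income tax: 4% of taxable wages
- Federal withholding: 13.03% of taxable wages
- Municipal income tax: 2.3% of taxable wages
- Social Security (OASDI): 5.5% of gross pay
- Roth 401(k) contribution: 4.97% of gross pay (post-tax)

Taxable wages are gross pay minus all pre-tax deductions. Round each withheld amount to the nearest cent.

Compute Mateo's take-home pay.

$4,030.17

HSA contribution: $201.76
Traditional 401(k): $6,629.04 × 0.057 = $377.86
Pre-tax total = $201.76 + $377.86 = $579.62
Taxable wages = $6,629.04 − $579.62 = $6,049.42
Municipal income tax: $6,049.42 × 0.023 = $139.14
Federal withholding: $6,049.42 × 0.1303 = $788.24
State income tax: $6,049.42 × 0.04 = $241.98
SDI: $6,629.04 × 0.003 = $19.89
State unemployment insurance (employee share): $6,629.04 × 0.01 = $66.29
Social Security (OASDI): $6,629.04 × 0.055 = $364.60
Roth 401(k) contribution: $6,629.04 × 0.0497 = $329.46
Parking fee: $69.65
(Employer's $575.07 toward parking fee is not withheld from the employee.)
Total deductions = $201.76 + $377.86 + $139.14 + $788.24 + $241.98 + $19.89 + $66.29 + $364.60 + $329.46 + $69.65 = $2,598.87
Net pay = $6,629.04 − $2,598.87 = $4,030.17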